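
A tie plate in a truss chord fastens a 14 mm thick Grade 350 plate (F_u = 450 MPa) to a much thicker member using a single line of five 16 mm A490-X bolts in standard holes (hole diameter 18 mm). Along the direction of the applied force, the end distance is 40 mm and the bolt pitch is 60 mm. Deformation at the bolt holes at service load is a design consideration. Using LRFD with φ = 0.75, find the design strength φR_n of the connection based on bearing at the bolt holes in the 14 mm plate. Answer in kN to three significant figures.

Per bolt r_n = 1.2 l_c t F_u ≤ 2.4 d t F_u; upper limit = 2.4 × 16 × 14 × 450 / 1000 = 241.9 kN.
Edge bolt: l_c = 40 − 18/2 = 31 mm → 1.2 × 31 × 14 × 450 / 1000 = 234.4 → r_n = 234.4 kN.
Interior bolts: l_c = 60 − 18 = 42 mm → 1.2 × 42 × 14 × 450 / 1000 = 317.5 → r_n = 241.9 kN.
R_n = 1 × 234.4 + 4 × 241.9 = 1202 kN.
Design strength φR_n = 0.75 × 1202 = 902 kN.

902 kN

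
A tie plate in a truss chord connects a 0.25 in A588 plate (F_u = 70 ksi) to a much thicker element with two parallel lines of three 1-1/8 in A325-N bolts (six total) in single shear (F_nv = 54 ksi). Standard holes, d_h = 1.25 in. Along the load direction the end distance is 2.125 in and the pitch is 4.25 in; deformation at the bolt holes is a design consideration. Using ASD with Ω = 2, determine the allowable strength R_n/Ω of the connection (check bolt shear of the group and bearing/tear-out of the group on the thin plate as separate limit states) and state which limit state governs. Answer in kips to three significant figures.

Bolt shear: A_b = π·1.125²/4 = 0.994 in²; R_n = 54 × 0.994 × 6 × 1 = 322.1 kips → 322.1 / 2 = 161 kips.
Bearing (1.2 l_c t F_u ≤ 2.4 d t F_u): upper limit = 2.4·1.125·0.25·70 = 47.25 kips.
  Edge l_c = 2.125 − 1.25/2 = 1.5 → r_n = 31.5 kips; interior l_c = 4.25 − 1.25 = 3 → r_n = 47.25 kips.
  R_n,bearing = 2·31.5 + 4·47.25 = 252 kips → 252 / 2 = 126 kips.
Bearing governs: 126 kips.

126 kips (bearing governs)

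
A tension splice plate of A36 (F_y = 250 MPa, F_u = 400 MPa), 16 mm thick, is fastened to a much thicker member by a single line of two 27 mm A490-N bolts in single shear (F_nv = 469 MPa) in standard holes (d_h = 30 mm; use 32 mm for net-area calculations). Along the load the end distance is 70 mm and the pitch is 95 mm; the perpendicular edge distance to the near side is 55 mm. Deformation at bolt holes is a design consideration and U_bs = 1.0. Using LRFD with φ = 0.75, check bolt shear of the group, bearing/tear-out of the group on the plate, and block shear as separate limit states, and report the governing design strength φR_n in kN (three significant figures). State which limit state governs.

Bolt shear: A_b = π·27²/4 = 572.6 mm²; R_n = 469 × 572.6 × 2 × 1 / 1000 = 537.1 kN → 0.75 × 537.1 = 403 kN.
Bearing: edge l_c = 55, r_n = 414.7 kN; interior l_c = 65, r_n = 414.7 kN; R_n = 414.7 + 1·414.7 = 829.4 kN → 622 kN.
Block shear: A_gv = 2640, A_nv = 1872, A_nt = 624 mm²; R_n = min(0.6F_uA_nv, 0.6F_yA_gv) + U_bs·F_u·A_nt = 645.6 kN → 484 kN.
Bolt shear governs: 403 kN.

403 kN (bolt shear governs)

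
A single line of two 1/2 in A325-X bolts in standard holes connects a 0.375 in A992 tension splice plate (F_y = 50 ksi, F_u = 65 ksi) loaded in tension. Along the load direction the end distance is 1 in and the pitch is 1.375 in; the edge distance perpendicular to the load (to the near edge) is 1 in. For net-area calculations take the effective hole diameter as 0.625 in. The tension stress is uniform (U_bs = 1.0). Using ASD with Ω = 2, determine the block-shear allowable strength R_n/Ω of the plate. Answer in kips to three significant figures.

Shear plane L_v = 1 + 1·1.375 = 2.375 in; A_gv = 2.375 × 0.375 = 0.8906 in².
A_nv = (2.375 − 1.5·0.625) × 0.375 = 0.5391 in².
A_nt = (1 − 0.5·0.625) × 0.375 = 0.2578 in².
0.6 F_u A_nv = 21.02 kips; 0.6 F_y A_gv = 26.72 kips → shear rupture governs the shear term.
R_n = 21.02 + 1.0 × 65 × 0.2578 = 37.78 kips.
Allowable strength R_n/Ω = 37.78 / 2 = 18.9 kips.

18.9 kips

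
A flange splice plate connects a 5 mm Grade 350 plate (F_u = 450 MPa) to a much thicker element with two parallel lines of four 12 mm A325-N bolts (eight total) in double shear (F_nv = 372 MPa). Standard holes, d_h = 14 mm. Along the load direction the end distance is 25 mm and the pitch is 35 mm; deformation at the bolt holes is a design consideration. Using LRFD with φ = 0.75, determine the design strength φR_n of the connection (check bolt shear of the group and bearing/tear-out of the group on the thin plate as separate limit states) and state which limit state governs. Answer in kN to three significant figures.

Bolt shear: A_b = π·12²/4 = 113.1 mm²; R_n = 372 × 113.1 × 8 × 2 / 1000 = 673.2 kN → 0.75 × 673.2 = 505 kN.
Bearing (1.2 l_c t F_u ≤ 2.4 d t F_u): upper limit = 2.4·12·5·450 / 1000 = 64.8 kN.
  Edge l_c = 25 − 14/2 = 18 → r_n = 48.6 kN; interior l_c = 35 − 14 = 21 → r_n = 56.7 kN.
  R_n,bearing = 2·48.6 + 6·56.7 = 437.4 kN → 0.75 × 437.4 = 328 kN.
Bearing governs: 328 kN.

328 kN (bearing governs)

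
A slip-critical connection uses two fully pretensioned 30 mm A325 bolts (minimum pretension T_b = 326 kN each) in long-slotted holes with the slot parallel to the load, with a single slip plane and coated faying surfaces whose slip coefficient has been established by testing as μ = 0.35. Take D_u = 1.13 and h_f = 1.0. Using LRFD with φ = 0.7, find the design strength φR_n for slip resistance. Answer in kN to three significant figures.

R_n = μ · D_u · h_f · T_b · n_s · n_b = 0.35 × 1.13 × 1.0 × 326 × 1 × 2 = 257.9 kN.
Design strength φR_n = 0.7 × 257.9 = 181 kN.

181 kN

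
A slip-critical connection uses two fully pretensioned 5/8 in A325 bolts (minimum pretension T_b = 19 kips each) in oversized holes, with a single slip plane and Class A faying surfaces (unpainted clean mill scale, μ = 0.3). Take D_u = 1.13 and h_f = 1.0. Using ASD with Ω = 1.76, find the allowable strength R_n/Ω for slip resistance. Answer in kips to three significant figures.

7.32 kips

R_n = μ · D_u · h_f · T_b · n_s · n_b = 0.3 × 1.13 × 1.0 × 19 × 1 × 2 = 12.88 kips.
Allowable strength R_n/Ω = 12.88 / 1.76 = 7.32 kips.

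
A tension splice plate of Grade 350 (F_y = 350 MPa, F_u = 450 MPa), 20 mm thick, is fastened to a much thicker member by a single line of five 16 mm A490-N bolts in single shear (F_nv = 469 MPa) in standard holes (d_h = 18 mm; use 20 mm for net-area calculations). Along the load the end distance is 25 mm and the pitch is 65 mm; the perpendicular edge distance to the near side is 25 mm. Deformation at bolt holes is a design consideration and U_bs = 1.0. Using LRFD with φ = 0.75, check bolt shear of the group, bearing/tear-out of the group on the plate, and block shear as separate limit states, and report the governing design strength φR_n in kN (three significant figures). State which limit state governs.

Bolt shear: A_b = π·16²/4 = 201.1 mm²; R_n = 469 × 201.1 × 5 × 1 / 1000 = 471.5 kN → 0.75 × 471.5 = 354 kN.
Bearing: edge l_c = 16, r_n = 172.8 kN; interior l_c = 47, r_n = 345.6 kN; R_n = 172.8 + 4·345.6 = 1555 kN → 1170 kN.
Block shear: A_gv = 5700, A_nv = 3900, A_nt = 300 mm²; R_n = min(0.6F_uA_nv, 0.6F_yA_gv) + U_bs·F_u·A_nt = 1188 kN → 891 kN.
Bolt shear governs: 354 kN.

354 kN (bolt shear governs)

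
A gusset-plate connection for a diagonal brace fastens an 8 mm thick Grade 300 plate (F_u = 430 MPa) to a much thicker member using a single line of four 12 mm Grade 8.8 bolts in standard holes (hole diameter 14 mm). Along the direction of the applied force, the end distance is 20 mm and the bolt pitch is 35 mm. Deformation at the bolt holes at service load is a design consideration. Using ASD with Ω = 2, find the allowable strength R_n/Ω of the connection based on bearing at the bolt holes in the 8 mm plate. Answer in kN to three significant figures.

157 kN

Per bolt r_n = 1.2 l_c t F_u ≤ 2.4 d t F_u; upper limit = 2.4 × 12 × 8 × 430 / 1000 = 99.07 kN.
Edge bolt: l_c = 20 − 14/2 = 13 mm → 1.2 × 13 × 8 × 430 / 1000 = 53.66 → r_n = 53.66 kN.
Interior bolts: l_c = 35 − 14 = 21 mm → 1.2 × 21 × 8 × 430 / 1000 = 86.69 → r_n = 86.69 kN.
R_n = 1 × 53.66 + 3 × 86.69 = 313.7 kN.
Allowable strength R_n/Ω = 313.7 / 2 = 157 kN.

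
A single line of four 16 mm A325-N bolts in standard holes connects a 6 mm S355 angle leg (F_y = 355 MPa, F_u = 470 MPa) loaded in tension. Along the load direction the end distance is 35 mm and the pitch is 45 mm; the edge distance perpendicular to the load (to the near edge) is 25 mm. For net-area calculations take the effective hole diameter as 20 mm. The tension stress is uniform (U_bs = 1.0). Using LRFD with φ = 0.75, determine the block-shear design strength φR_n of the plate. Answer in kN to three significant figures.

159 kN

Shear plane L_v = 35 + 3·45 = 170 mm; A_gv = 170 × 6 = 1020 mm².
A_nv = (170 − 3.5·20) × 6 = 600 mm².
A_nt = (25 − 0.5·20) × 6 = 90 mm².
0.6 F_u A_nv = 169.2 kN; 0.6 F_y A_gv = 217.3 kN → shear rupture governs the shear term.
R_n = 169.2 + 1.0 × 470 × 90 / 1000 = 211.5 kN.
Design strength φR_n = 0.75 × 211.5 = 159 kN.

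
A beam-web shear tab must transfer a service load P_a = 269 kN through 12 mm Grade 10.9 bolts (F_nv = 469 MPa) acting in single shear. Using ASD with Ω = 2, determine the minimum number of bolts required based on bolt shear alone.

11 bolts

A_b = π·12²/4 = 113.1 mm².
Per-bolt allowable strength R_n/Ω = 469 × 113.1 × 1 / 1000 / 2 = 26.52 kN.
n ≥ 269 / 26.52 = 10.14 → use 11 bolts.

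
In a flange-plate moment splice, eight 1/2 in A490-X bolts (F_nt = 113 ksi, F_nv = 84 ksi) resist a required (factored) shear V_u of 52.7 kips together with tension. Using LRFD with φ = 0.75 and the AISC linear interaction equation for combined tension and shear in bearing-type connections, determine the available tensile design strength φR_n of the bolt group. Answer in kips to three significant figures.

A_b = π·0.5²/4 = 0.1963 in²; f_rv = 52.7 / (8 × 0.1963) = 33.55 ksi.
F'_nt = 1.3 F_nt − (F_nt / φF_nv) f_rv = 1.3·113 − (113/(0.75·84))·33.55 = 86.72 ksi, capped at F_nt → F'_nt = 86.72 ksi.
R_n = F'_nt · A_b · n = 86.72 × 0.1963 × 8 = 136.2 kips.
Design strength φR_n = 0.75 × 136.2 = 102 kips.

102 kips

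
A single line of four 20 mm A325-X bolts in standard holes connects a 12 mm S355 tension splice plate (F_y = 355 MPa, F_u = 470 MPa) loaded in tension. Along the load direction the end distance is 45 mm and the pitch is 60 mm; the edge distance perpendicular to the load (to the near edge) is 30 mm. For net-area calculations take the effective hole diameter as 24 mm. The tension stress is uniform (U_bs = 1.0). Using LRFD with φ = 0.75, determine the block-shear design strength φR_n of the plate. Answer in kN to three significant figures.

Shear plane L_v = 45 + 3·60 = 225 mm; A_gv = 225 × 12 = 2700 mm².
A_nv = (225 − 3.5·24) × 12 = 1692 mm².
A_nt = (30 − 0.5·24) × 12 = 216 mm².
0.6 F_u A_nv = 477.1 kN; 0.6 F_y A_gv = 575.1 kN → shear rupture governs the shear term.
R_n = 477.1 + 1.0 × 470 × 216 / 1000 = 578.7 kN.
Design strength φR_n = 0.75 × 578.7 = 434 kN.

434 kN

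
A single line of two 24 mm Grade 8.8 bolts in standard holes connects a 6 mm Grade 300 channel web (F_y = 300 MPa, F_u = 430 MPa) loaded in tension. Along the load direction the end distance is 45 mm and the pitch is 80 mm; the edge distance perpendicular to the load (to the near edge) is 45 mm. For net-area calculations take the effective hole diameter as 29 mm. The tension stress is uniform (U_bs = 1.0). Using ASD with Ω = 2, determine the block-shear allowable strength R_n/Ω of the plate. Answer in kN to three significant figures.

Shear plane L_v = 45 + 1·80 = 125 mm; A_gv = 125 × 6 = 750 mm².
A_nv = (125 − 1.5·29) × 6 = 489 mm².
A_nt = (45 − 0.5·29) × 6 = 183 mm².
0.6 F_u A_nv = 126.2 kN; 0.6 F_y A_gv = 135 kN → shear rupture governs the shear term.
R_n = 126.2 + 1.0 × 430 × 183 / 1000 = 204.9 kN.
Allowable strength R_n/Ω = 204.9 / 2 = 102 kN.

102 kN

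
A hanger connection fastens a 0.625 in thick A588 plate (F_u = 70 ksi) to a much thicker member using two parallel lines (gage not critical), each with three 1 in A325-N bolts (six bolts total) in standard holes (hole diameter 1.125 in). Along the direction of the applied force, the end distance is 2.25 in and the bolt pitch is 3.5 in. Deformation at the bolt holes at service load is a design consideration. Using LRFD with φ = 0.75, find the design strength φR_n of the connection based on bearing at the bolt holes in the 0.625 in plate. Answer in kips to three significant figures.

Per bolt r_n = 1.2 l_c t F_u ≤ 2.4 d t F_u; upper limit = 2.4 × 1 × 0.625 × 70 = 105 kips.
Edge bolt: l_c = 2.25 − 1.125/2 = 1.688 in → 1.2 × 1.688 × 0.625 × 70 = 88.59 → r_n = 88.59 kips.
Interior bolts: l_c = 3.5 − 1.125 = 2.375 in → 1.2 × 2.375 × 0.625 × 70 = 124.7 → r_n = 105 kips.
R_n = 2 × 88.59 + 4 × 105 = 597.2 kips.
Design strength φR_n = 0.75 × 597.2 = 448 kips.

448 kips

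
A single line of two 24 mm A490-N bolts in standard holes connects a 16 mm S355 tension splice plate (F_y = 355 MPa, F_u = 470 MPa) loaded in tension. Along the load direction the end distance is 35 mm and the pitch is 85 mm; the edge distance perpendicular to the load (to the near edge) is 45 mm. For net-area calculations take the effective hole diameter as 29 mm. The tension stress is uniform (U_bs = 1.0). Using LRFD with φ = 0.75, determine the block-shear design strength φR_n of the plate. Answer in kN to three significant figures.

Shear plane L_v = 35 + 1·85 = 120 mm; A_gv = 120 × 16 = 1920 mm².
A_nv = (120 − 1.5·29) × 16 = 1224 mm².
A_nt = (45 − 0.5·29) × 16 = 488 mm².
0.6 F_u A_nv = 345.2 kN; 0.6 F_y A_gv = 409 kN → shear rupture governs the shear term.
R_n = 345.2 + 1.0 × 470 × 488 / 1000 = 574.5 kN.
Design strength φR_n = 0.75 × 574.5 = 431 kN.

431 kN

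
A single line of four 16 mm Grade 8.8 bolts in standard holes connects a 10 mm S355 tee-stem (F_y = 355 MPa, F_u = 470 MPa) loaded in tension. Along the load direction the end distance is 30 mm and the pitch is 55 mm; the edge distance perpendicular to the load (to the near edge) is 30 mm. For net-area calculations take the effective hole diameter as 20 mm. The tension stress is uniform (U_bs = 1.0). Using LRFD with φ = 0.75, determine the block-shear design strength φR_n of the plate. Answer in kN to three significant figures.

335 kN

Shear plane L_v = 30 + 3·55 = 195 mm; A_gv = 195 × 10 = 1950 mm².
A_nv = (195 − 3.5·20) × 10 = 1250 mm².
A_nt = (30 − 0.5·20) × 10 = 200 mm².
0.6 F_u A_nv = 352.5 kN; 0.6 F_y A_gv = 415.4 kN → shear rupture governs the shear term.
R_n = 352.5 + 1.0 × 470 × 200 / 1000 = 446.5 kN.
Design strength φR_n = 0.75 × 446.5 = 335 kN.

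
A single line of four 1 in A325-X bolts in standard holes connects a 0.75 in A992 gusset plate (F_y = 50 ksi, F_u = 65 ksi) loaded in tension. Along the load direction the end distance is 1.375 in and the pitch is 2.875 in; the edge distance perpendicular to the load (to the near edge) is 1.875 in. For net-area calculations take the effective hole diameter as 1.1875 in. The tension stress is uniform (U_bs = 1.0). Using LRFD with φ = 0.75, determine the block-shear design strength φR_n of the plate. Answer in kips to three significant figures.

Shear plane L_v = 1.375 + 3·2.875 = 10 in; A_gv = 10 × 0.75 = 7.5 in².
A_nv = (10 − 3.5·1.1875) × 0.75 = 4.383 in².
A_nt = (1.875 − 0.5·1.1875) × 0.75 = 0.9609 in².
0.6 F_u A_nv = 170.9 kips; 0.6 F_y A_gv = 225 kips → shear rupture governs the shear term.
R_n = 170.9 + 1.0 × 65 × 0.9609 = 233.4 kips.
Design strength φR_n = 0.75 × 233.4 = 175 kips.

175 kips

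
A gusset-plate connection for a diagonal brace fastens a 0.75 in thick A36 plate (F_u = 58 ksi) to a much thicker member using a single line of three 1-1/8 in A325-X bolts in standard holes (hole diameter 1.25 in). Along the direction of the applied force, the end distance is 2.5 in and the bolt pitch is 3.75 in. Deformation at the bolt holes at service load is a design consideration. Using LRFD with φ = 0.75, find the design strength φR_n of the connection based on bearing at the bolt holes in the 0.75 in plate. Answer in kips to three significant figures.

250 kips

Per bolt r_n = 1.2 l_c t F_u ≤ 2.4 d t F_u; upper limit = 2.4 × 1.125 × 0.75 × 58 = 117.4 kips.
Edge bolt: l_c = 2.5 − 1.25/2 = 1.875 in → 1.2 × 1.875 × 0.75 × 58 = 97.88 → r_n = 97.88 kips.
Interior bolts: l_c = 3.75 − 1.25 = 2.5 in → 1.2 × 2.5 × 0.75 × 58 = 130.5 → r_n = 117.4 kips.
R_n = 1 × 97.88 + 2 × 117.4 = 332.8 kips.
Design strength φR_n = 0.75 × 332.8 = 250 kips.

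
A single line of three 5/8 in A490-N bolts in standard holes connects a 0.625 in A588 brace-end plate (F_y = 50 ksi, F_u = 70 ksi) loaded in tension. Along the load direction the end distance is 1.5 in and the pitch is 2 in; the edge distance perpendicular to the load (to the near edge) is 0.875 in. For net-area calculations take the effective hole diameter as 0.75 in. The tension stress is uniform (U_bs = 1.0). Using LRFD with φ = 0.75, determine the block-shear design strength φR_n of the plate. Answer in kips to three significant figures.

Shear plane L_v = 1.5 + 2·2 = 5.5 in; A_gv = 5.5 × 0.625 = 3.438 in².
A_nv = (5.5 − 2.5·0.75) × 0.625 = 2.266 in².
A_nt = (0.875 − 0.5·0.75) × 0.625 = 0.3125 in².
0.6 F_u A_nv = 95.16 kips; 0.6 F_y A_gv = 103.1 kips → shear rupture governs the shear term.
R_n = 95.16 + 1.0 × 70 × 0.3125 = 117 kips.
Design strength φR_n = 0.75 × 117 = 87.8 kips.

87.8 kips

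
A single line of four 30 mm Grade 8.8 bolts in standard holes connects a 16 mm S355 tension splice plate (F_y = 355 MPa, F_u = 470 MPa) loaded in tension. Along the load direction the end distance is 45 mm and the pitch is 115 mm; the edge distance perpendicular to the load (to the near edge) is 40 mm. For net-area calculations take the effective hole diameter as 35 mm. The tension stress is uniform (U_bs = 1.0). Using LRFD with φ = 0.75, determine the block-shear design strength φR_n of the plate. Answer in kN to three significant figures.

1030 kN

Shear plane L_v = 45 + 3·115 = 390 mm; A_gv = 390 × 16 = 6240 mm².
A_nv = (390 − 3.5·35) × 16 = 4280 mm².
A_nt = (40 − 0.5·35) × 16 = 360 mm².
0.6 F_u A_nv = 1207 kN; 0.6 F_y A_gv = 1329 kN → shear rupture governs the shear term.
R_n = 1207 + 1.0 × 470 × 360 / 1000 = 1376 kN.
Design strength φR_n = 0.75 × 1376 = 1030 kN.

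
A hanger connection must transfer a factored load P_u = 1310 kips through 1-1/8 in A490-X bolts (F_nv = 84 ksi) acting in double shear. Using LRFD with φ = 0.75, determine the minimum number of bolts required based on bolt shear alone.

11 bolts

A_b = π·1.125²/4 = 0.994 in².
Per-bolt design strength φR_n = 0.75 × 84 × 0.994 × 2 = 125.2 kips.
n ≥ 1310 / 125.2 = 10.46 → use 11 bolts.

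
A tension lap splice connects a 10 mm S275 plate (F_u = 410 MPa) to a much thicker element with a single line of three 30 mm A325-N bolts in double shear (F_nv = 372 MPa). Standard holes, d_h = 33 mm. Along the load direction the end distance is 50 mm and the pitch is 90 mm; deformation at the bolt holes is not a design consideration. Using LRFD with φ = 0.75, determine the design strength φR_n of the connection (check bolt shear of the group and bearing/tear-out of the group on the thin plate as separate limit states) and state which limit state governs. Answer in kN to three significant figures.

Bolt shear: A_b = π·30²/4 = 706.9 mm²; R_n = 372 × 706.9 × 3 × 2 / 1000 = 1578 kN → 0.75 × 1578 = 1180 kN.
Bearing (1.5 l_c t F_u ≤ 3.0 d t F_u): upper limit = 3.0·30·10·410 / 1000 = 369 kN.
  Edge l_c = 50 − 33/2 = 33.5 → r_n = 206 kN; interior l_c = 90 − 33 = 57 → r_n = 350.6 kN.
  R_n,bearing = 1·206 + 2·350.6 = 907.1 kN → 0.75 × 907.1 = 680 kN.
Bearing governs: 680 kN.

680 kN (bearing governs)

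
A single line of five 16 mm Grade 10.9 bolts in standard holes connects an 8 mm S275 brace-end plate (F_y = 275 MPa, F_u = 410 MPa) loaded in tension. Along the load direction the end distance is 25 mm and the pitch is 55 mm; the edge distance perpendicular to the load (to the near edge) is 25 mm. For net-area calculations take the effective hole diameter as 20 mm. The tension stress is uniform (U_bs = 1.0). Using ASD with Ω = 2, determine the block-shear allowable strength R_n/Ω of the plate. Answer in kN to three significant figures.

Shear plane L_v = 25 + 4·55 = 245 mm; A_gv = 245 × 8 = 1960 mm².
A_nv = (245 − 4.5·20) × 8 = 1240 mm².
A_nt = (25 − 0.5·20) × 8 = 120 mm².
0.6 F_u A_nv = 305 kN; 0.6 F_y A_gv = 323.4 kN → shear rupture governs the shear term.
R_n = 305 + 1.0 × 410 × 120 / 1000 = 354.2 kN.
Allowable strength R_n/Ω = 354.2 / 2 = 177 kN.

177 kN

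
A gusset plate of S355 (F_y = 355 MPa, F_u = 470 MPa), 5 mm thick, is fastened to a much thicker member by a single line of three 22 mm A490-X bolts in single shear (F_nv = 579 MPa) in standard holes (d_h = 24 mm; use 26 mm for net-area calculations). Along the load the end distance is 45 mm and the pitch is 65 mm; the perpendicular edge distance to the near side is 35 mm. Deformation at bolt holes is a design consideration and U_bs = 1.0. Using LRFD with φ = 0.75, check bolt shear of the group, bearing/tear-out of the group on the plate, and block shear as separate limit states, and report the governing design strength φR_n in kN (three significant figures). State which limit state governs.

Bolt shear: A_b = π·22²/4 = 380.1 mm²; R_n = 579 × 380.1 × 3 × 1 / 1000 = 660.3 kN → 0.75 × 660.3 = 495 kN.
Bearing: edge l_c = 33, r_n = 93.06 kN; interior l_c = 41, r_n = 115.6 kN; R_n = 93.06 + 2·115.6 = 324.3 kN → 243 kN.
Block shear: A_gv = 875, A_nv = 550, A_nt = 110 mm²; R_n = min(0.6F_uA_nv, 0.6F_yA_gv) + U_bs·F_u·A_nt = 206.8 kN → 155 kN.
Block shear governs: 155 kN.

155 kN (block shear governs)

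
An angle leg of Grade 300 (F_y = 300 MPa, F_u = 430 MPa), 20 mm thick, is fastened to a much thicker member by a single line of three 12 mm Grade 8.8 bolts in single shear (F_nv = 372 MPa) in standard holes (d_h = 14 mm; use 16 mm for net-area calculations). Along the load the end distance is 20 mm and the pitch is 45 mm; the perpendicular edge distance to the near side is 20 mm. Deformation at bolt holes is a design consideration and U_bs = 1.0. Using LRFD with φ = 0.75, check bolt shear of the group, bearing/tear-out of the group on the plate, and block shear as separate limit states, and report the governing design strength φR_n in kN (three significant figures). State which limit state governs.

Bolt shear: A_b = π·12²/4 = 113.1 mm²; R_n = 372 × 113.1 × 3 × 1 / 1000 = 126.2 kN → 0.75 × 126.2 = 94.7 kN.
Bearing: edge l_c = 13, r_n = 134.2 kN; interior l_c = 31, r_n = 247.7 kN; R_n = 134.2 + 2·247.7 = 629.5 kN → 472 kN.
Block shear: A_gv = 2200, A_nv = 1400, A_nt = 240 mm²; R_n = min(0.6F_uA_nv, 0.6F_yA_gv) + U_bs·F_u·A_nt = 464.4 kN → 348 kN.
Bolt shear governs: 94.7 kN.

94.7 kN (bolt shear governs)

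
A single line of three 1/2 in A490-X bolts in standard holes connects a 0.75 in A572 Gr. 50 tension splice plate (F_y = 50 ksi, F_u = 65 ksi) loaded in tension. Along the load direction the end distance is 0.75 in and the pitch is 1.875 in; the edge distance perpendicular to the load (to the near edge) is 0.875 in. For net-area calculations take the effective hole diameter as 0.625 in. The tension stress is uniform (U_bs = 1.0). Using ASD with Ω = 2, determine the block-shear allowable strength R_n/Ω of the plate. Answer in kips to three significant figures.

56.7 kips

Shear plane L_v = 0.75 + 2·1.875 = 4.5 in; A_gv = 4.5 × 0.75 = 3.375 in².
A_nv = (4.5 − 2.5·0.625) × 0.75 = 2.203 in².
A_nt = (0.875 − 0.5·0.625) × 0.75 = 0.4219 in².
0.6 F_u A_nv = 85.92 kips; 0.6 F_y A_gv = 101.2 kips → shear rupture governs the shear term.
R_n = 85.92 + 1.0 × 65 × 0.4219 = 113.3 kips.
Allowable strength R_n/Ω = 113.3 / 2 = 56.7 kips.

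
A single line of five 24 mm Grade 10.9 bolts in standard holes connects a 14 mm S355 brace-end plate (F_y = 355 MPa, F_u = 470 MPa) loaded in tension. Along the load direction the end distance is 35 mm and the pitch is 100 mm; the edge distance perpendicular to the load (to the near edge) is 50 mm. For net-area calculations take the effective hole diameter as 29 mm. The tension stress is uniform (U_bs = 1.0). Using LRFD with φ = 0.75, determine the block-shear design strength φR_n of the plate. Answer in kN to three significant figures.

1080 kN

Shear plane L_v = 35 + 4·100 = 435 mm; A_gv = 435 × 14 = 6090 mm².
A_nv = (435 − 4.5·29) × 14 = 4263 mm².
A_nt = (50 − 0.5·29) × 14 = 497 mm².
0.6 F_u A_nv = 1202 kN; 0.6 F_y A_gv = 1297 kN → shear rupture governs the shear term.
R_n = 1202 + 1.0 × 470 × 497 / 1000 = 1436 kN.
Design strength φR_n = 0.75 × 1436 = 1080 kN.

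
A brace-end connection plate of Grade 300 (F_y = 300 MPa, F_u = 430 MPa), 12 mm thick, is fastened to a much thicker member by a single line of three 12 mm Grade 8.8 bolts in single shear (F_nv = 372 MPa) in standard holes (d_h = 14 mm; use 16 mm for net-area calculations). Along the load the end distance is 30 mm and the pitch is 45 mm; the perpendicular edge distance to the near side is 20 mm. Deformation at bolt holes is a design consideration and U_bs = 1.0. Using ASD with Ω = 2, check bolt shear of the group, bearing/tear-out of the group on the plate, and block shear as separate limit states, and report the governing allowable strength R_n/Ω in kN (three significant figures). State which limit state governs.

63.1 kN (bolt shear governs)

Bolt shear: A_b = π·12²/4 = 113.1 mm²; R_n = 372 × 113.1 × 3 × 1 / 1000 = 126.2 kN → 126.2 / 2 = 63.1 kN.
Bearing: edge l_c = 23, r_n = 142.4 kN; interior l_c = 31, r_n = 148.6 kN; R_n = 142.4 + 2·148.6 = 439.6 kN → 220 kN.
Block shear: A_gv = 1440, A_nv = 960, A_nt = 144 mm²; R_n = min(0.6F_uA_nv, 0.6F_yA_gv) + U_bs·F_u·A_nt = 309.6 kN → 155 kN.
Bolt shear governs: 63.1 kN.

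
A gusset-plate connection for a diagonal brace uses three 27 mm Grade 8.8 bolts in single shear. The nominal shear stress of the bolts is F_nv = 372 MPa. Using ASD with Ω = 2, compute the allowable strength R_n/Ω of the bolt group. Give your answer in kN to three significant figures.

A_b = π × 27² / 4 = 572.6 mm².
R_n = F_nv · A_b · n · n_s = 372 × 572.6 × 3 × 1 / 1000 = 639 kN.
Allowable strength R_n/Ω = 639 / 2 = 319 kN.

319 kN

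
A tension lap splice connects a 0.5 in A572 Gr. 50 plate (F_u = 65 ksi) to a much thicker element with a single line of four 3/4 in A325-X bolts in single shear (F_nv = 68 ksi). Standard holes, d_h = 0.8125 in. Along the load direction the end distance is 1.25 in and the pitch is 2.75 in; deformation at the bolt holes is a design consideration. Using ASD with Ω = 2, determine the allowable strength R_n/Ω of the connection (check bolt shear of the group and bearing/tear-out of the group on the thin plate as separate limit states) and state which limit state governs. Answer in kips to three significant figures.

Bolt shear: A_b = π·0.75²/4 = 0.4418 in²; R_n = 68 × 0.4418 × 4 × 1 = 120.2 kips → 120.2 / 2 = 60.1 kips.
Bearing (1.2 l_c t F_u ≤ 2.4 d t F_u): upper limit = 2.4·0.75·0.5·65 = 58.5 kips.
  Edge l_c = 1.25 − 0.8125/2 = 0.8438 → r_n = 32.91 kips; interior l_c = 2.75 − 0.8125 = 1.938 → r_n = 58.5 kips.
  R_n,bearing = 1·32.91 + 3·58.5 = 208.4 kips → 208.4 / 2 = 104 kips.
Bolt shear governs: 60.1 kips.

60.1 kips (bolt shear governs)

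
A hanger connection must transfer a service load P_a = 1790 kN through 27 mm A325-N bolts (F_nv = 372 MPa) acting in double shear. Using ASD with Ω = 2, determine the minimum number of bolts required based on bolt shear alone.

A_b = π·27²/4 = 572.6 mm².
Per-bolt allowable strength R_n/Ω = 372 × 572.6 × 2 / 1000 / 2 = 213 kN.
n ≥ 1790 / 213 = 8.404 → use 9 bolts.

9 bolts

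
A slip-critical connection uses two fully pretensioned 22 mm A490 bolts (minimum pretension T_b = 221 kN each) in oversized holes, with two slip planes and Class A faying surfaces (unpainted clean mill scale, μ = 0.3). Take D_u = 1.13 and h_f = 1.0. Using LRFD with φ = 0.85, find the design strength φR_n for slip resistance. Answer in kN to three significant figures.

R_n = μ · D_u · h_f · T_b · n_s · n_b = 0.3 × 1.13 × 1.0 × 221 × 2 × 2 = 299.7 kN.
Design strength φR_n = 0.85 × 299.7 = 255 kN.

255 kN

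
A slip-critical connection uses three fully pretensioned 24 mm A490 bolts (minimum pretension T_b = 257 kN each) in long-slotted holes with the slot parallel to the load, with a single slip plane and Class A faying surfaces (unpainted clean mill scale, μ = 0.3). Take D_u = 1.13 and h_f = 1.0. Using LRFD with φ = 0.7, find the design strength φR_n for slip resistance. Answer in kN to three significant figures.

183 kN

R_n = μ · D_u · h_f · T_b · n_s · n_b = 0.3 × 1.13 × 1.0 × 257 × 1 × 3 = 261.4 kN.
Design strength φR_n = 0.7 × 261.4 = 183 kN.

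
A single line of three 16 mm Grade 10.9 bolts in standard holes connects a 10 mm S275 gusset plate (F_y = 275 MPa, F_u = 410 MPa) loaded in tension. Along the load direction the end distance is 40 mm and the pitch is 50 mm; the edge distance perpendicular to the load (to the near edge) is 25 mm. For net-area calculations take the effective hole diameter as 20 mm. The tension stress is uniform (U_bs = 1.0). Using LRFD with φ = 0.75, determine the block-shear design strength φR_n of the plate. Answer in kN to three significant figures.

Shear plane L_v = 40 + 2·50 = 140 mm; A_gv = 140 × 10 = 1400 mm².
A_nv = (140 − 2.5·20) × 10 = 900 mm².
A_nt = (25 − 0.5·20) × 10 = 150 mm².
0.6 F_u A_nv = 221.4 kN; 0.6 F_y A_gv = 231 kN → shear rupture governs the shear term.
R_n = 221.4 + 1.0 × 410 × 150 / 1000 = 282.9 kN.
Design strength φR_n = 0.75 × 282.9 = 212 kN.

212 kN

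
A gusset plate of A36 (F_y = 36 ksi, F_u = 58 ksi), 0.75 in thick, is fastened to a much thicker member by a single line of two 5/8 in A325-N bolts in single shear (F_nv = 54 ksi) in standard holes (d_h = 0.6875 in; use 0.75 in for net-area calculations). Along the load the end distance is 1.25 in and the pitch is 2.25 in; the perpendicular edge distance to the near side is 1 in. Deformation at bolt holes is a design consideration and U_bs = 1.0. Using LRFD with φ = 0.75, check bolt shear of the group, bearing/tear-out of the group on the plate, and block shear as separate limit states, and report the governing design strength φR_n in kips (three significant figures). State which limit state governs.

Bolt shear: A_b = π·0.625²/4 = 0.3068 in²; R_n = 54 × 0.3068 × 2 × 1 = 33.13 kips → 0.75 × 33.13 = 24.9 kips.
Bearing: edge l_c = 0.9062, r_n = 47.31 kips; interior l_c = 1.562, r_n = 65.25 kips; R_n = 47.31 + 1·65.25 = 112.6 kips → 84.4 kips.
Block shear: A_gv = 2.625, A_nv = 1.781, A_nt = 0.4688 in²; R_n = min(0.6F_uA_nv, 0.6F_yA_gv) + U_bs·F_u·A_nt = 83.89 kips → 62.9 kips.
Bolt shear governs: 24.9 kips.

24.9 kips (bolt shear governs)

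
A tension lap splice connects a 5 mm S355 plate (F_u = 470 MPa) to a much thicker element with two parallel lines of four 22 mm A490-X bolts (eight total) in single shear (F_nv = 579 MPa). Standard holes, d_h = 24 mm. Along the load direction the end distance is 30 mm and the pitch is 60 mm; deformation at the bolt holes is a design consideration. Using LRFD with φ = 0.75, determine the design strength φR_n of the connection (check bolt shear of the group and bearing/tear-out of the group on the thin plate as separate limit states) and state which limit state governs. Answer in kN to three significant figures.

Bolt shear: A_b = π·22²/4 = 380.1 mm²; R_n = 579 × 380.1 × 8 × 1 / 1000 = 1761 kN → 0.75 × 1761 = 1320 kN.
Bearing (1.2 l_c t F_u ≤ 2.4 d t F_u): upper limit = 2.4·22·5·470 / 1000 = 124.1 kN.
  Edge l_c = 30 − 24/2 = 18 → r_n = 50.76 kN; interior l_c = 60 − 24 = 36 → r_n = 101.5 kN.
  R_n,bearing = 2·50.76 + 6·101.5 = 710.6 kN → 0.75 × 710.6 = 533 kN.
Bearing governs: 533 kN.

533 kN (bearing governs)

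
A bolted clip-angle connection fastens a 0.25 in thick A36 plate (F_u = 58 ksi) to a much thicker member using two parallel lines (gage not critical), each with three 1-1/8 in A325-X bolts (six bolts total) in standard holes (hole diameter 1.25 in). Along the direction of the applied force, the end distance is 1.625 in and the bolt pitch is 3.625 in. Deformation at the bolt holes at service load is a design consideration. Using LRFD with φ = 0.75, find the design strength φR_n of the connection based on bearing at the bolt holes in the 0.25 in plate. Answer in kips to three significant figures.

144 kips

Per bolt r_n = 1.2 l_c t F_u ≤ 2.4 d t F_u; upper limit = 2.4 × 1.125 × 0.25 × 58 = 39.15 kips.
Edge bolt: l_c = 1.625 − 1.25/2 = 1 in → 1.2 × 1 × 0.25 × 58 = 17.4 → r_n = 17.4 kips.
Interior bolts: l_c = 3.625 − 1.25 = 2.375 in → 1.2 × 2.375 × 0.25 × 58 = 41.33 → r_n = 39.15 kips.
R_n = 2 × 17.4 + 4 × 39.15 = 191.4 kips.
Design strength φR_n = 0.75 × 191.4 = 144 kips.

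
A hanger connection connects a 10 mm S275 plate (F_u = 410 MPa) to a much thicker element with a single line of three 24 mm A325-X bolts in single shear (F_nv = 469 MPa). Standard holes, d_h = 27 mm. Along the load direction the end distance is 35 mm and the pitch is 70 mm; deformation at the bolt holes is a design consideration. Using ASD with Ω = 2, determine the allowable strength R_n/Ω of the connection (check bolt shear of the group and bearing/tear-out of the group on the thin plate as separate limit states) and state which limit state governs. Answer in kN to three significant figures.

Bolt shear: A_b = π·24²/4 = 452.4 mm²; R_n = 469 × 452.4 × 3 × 1 / 1000 = 636.5 kN → 636.5 / 2 = 318 kN.
Bearing (1.2 l_c t F_u ≤ 2.4 d t F_u): upper limit = 2.4·24·10·410 / 1000 = 236.2 kN.
  Edge l_c = 35 − 27/2 = 21.5 → r_n = 105.8 kN; interior l_c = 70 − 27 = 43 → r_n = 211.6 kN.
  R_n,bearing = 1·105.8 + 2·211.6 = 528.9 kN → 528.9 / 2 = 264 kN.
Bearing governs: 264 kN.

264 kN (bearing governs)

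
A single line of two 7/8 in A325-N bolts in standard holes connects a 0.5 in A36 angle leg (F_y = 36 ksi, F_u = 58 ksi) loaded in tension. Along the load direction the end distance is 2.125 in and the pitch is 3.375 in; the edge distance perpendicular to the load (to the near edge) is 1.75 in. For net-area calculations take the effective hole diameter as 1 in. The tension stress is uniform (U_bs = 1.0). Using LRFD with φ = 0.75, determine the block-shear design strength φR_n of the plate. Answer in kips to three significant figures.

Shear plane L_v = 2.125 + 1·3.375 = 5.5 in; A_gv = 5.5 × 0.5 = 2.75 in².
A_nv = (5.5 − 1.5·1) × 0.5 = 2 in².
A_nt = (1.75 − 0.5·1) × 0.5 = 0.625 in².
0.6 F_u A_nv = 69.6 kips; 0.6 F_y A_gv = 59.4 kips → shear yielding governs the shear term.
R_n = 59.4 + 1.0 × 58 × 0.625 = 95.65 kips.
Design strength φR_n = 0.75 × 95.65 = 71.7 kips.

71.7 kips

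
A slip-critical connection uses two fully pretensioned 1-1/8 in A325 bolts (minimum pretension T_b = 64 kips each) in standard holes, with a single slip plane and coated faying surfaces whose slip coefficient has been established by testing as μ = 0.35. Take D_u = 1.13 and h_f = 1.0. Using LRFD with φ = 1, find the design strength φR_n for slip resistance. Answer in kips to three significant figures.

50.6 kips

R_n = μ · D_u · h_f · T_b · n_s · n_b = 0.35 × 1.13 × 1.0 × 64 × 1 × 2 = 50.62 kips.
Design strength φR_n = 1 × 50.62 = 50.6 kips.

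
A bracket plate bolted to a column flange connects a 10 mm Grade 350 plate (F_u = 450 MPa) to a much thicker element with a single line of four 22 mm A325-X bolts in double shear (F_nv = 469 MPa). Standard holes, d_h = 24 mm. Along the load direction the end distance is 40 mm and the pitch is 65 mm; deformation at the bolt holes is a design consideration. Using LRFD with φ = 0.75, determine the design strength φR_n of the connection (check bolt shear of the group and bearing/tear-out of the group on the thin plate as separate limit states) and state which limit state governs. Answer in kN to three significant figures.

Bolt shear: A_b = π·22²/4 = 380.1 mm²; R_n = 469 × 380.1 × 4 × 2 / 1000 = 1426 kN → 0.75 × 1426 = 1070 kN.
Bearing (1.2 l_c t F_u ≤ 2.4 d t F_u): upper limit = 2.4·22·10·450 / 1000 = 237.6 kN.
  Edge l_c = 40 − 24/2 = 28 → r_n = 151.2 kN; interior l_c = 65 − 24 = 41 → r_n = 221.4 kN.
  R_n,bearing = 1·151.2 + 3·221.4 = 815.4 kN → 0.75 × 815.4 = 612 kN.
Bearing governs: 612 kN.

612 kN (bearing governs)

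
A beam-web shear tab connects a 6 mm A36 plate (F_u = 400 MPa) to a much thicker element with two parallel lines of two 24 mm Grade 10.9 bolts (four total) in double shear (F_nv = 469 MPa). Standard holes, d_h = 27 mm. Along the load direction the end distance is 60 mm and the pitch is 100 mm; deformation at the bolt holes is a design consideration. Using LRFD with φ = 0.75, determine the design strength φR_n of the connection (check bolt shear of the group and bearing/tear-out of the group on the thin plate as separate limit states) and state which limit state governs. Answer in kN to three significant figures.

Bolt shear: A_b = π·24²/4 = 452.4 mm²; R_n = 469 × 452.4 × 4 × 2 / 1000 = 1697 kN → 0.75 × 1697 = 1270 kN.
Bearing (1.2 l_c t F_u ≤ 2.4 d t F_u): upper limit = 2.4·24·6·400 / 1000 = 138.2 kN.
  Edge l_c = 60 − 27/2 = 46.5 → r_n = 133.9 kN; interior l_c = 100 − 27 = 73 → r_n = 138.2 kN.
  R_n,bearing = 2·133.9 + 2·138.2 = 544.3 kN → 0.75 × 544.3 = 408 kN.
Bearing governs: 408 kN.

408 kN (bearing governs)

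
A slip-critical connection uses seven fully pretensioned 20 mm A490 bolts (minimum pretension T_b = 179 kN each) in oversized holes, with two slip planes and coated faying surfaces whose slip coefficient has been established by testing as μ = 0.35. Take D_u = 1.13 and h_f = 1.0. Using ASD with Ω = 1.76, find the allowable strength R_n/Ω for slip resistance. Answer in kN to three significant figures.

563 kN

R_n = μ · D_u · h_f · T_b · n_s · n_b = 0.35 × 1.13 × 1.0 × 179 × 2 × 7 = 991.1 kN.
Allowable strength R_n/Ω = 991.1 / 1.76 = 563 kN.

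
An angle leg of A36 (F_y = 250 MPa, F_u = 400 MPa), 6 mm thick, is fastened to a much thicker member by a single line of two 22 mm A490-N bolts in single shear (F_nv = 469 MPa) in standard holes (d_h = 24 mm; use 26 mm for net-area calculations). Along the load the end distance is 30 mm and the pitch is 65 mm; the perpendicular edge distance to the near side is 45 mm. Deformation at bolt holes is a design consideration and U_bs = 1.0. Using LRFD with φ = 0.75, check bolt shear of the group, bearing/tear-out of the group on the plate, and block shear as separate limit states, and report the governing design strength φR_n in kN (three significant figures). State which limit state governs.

118 kN (block shear governs)

Bolt shear: A_b = π·22²/4 = 380.1 mm²; R_n = 469 × 380.1 × 2 × 1 / 1000 = 356.6 kN → 0.75 × 356.6 = 267 kN.
Bearing: edge l_c = 18, r_n = 51.84 kN; interior l_c = 41, r_n = 118.1 kN; R_n = 51.84 + 1·118.1 = 169.9 kN → 127 kN.
Block shear: A_gv = 570, A_nv = 336, A_nt = 192 mm²; R_n = min(0.6F_uA_nv, 0.6F_yA_gv) + U_bs·F_u·A_nt = 157.4 kN → 118 kN.
Block shear governs: 118 kN.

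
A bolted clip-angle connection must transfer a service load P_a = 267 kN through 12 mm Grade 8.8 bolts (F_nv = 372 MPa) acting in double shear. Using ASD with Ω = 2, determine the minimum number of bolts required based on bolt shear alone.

A_b = π·12²/4 = 113.1 mm².
Per-bolt allowable strength R_n/Ω = 372 × 113.1 × 2 / 1000 / 2 = 42.07 kN.
n ≥ 267 / 42.07 = 6.346 → use 7 bolts.

7 bolts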